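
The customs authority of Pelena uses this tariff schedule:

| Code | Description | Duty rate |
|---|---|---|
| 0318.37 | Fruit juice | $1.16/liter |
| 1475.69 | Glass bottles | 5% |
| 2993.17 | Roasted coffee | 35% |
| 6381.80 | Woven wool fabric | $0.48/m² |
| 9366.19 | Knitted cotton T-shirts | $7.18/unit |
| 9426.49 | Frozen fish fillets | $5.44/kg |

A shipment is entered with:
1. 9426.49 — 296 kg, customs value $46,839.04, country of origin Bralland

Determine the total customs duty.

$1,610.24

Line 1 (9426.49, Bralland, 296 kg, $46,839.04):
Base rate for 9426.49 is $5.44/kg.
Duty = 296 × $5.44 = $1,610.24.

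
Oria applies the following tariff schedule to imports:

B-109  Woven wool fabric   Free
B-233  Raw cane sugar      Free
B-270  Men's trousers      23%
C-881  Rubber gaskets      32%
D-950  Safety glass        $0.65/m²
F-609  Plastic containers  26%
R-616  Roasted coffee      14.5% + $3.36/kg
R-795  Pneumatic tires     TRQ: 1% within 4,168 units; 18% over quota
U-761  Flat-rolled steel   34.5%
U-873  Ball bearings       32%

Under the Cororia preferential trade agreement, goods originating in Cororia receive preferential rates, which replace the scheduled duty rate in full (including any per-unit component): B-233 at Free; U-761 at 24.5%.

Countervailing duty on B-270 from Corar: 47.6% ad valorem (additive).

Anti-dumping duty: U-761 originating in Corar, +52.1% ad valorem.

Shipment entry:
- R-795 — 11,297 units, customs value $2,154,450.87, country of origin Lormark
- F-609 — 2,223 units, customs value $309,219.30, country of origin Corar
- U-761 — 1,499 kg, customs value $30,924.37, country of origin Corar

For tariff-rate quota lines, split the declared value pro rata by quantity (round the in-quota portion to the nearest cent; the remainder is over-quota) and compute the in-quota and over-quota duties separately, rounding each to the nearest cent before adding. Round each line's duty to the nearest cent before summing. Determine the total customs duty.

$359,849.20

Line 1 (R-795, Lormark, 11,297 units, $2,154,450.87):
Code R-795 is under a tariff-rate quota (threshold 4,168 units). In-quota: 4,168 units at 1%; over-quota: 7,129 units at 18%.
Pro-rata value split: in-quota = $2,154,450.87 × 4,168/11,297 = $794,879.28; over-quota = $2,154,450.87 − $794,879.28 = $1,359,571.59.
In-quota duty = $794,879.28 × 1% = $7,948.79. Over-quota duty = $1,359,571.59 × 18% = $244,722.89.
Line duty = $7,948.79 + $244,722.89 = $252,671.68.
Line 2 (F-609, Corar, 2,223 units, $309,219.30):
Base rate for F-609 is 26%.
Duty = $309,219.30 × 26% = $80,397.02.
Line 3 (U-761, Corar, 1,499 kg, $30,924.37):
Base rate for U-761 is 34.5%.
U-761 has an FTA preferential rate, but origin Corar is not Cororia; base rate stands.
Additional duty on U-761 from Corar: +52.1%. Applied ad valorem rate: 34.5% + 52.1% = 86.6%.
Duty = $30,924.37 × 86.6% = $26,780.50.
Total = $252,671.68 + $80,397.02 + $26,780.50 = $359,849.20.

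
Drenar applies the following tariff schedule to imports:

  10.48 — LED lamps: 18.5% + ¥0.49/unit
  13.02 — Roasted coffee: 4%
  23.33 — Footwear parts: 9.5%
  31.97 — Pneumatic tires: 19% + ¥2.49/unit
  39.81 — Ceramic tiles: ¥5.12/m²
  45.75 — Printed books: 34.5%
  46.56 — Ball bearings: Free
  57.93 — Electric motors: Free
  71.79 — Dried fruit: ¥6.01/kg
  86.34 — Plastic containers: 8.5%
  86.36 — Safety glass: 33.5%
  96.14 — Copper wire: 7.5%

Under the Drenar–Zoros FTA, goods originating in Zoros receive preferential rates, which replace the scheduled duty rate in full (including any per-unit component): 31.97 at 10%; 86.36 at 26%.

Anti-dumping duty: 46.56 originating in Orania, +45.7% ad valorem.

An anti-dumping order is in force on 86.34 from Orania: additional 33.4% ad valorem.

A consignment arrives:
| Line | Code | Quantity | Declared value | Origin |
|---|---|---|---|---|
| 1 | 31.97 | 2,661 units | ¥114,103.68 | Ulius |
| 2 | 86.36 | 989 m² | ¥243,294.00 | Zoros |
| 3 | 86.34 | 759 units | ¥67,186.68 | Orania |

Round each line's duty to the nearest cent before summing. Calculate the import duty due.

Line 1 (31.97, Ulius, 2,661 units, ¥114,103.68):
Base rate for 31.97 is 19% + ¥2.49/unit.
31.97 has an FTA preferential rate, but origin Ulius is not Zoros; base rate stands.
Duty = ¥114,103.68 × 19% + 2,661 × ¥2.49 = ¥28,305.59.
Line 2 (86.36, Zoros, 989 m², ¥243,294.00):
Base rate for 86.36 is 33.5%.
Origin Zoros qualifies under the Drenar–Zoros agreement and 86.36 is covered: preferential rate 26% applies instead.
Duty = ¥243,294.00 × 26% = ¥63,256.44.
Line 3 (86.34, Orania, 759 units, ¥67,186.68):
Base rate for 86.34 is 8.5%.
Additional duty on 86.34 from Orania: +33.4%. Applied ad valorem rate: 8.5% + 33.4% = 41.9%.
Duty = ¥67,186.68 × 41.9% = ¥28,151.22.
Total = ¥28,305.59 + ¥63,256.44 + ¥28,151.22 = ¥119,713.25.

¥119,713.25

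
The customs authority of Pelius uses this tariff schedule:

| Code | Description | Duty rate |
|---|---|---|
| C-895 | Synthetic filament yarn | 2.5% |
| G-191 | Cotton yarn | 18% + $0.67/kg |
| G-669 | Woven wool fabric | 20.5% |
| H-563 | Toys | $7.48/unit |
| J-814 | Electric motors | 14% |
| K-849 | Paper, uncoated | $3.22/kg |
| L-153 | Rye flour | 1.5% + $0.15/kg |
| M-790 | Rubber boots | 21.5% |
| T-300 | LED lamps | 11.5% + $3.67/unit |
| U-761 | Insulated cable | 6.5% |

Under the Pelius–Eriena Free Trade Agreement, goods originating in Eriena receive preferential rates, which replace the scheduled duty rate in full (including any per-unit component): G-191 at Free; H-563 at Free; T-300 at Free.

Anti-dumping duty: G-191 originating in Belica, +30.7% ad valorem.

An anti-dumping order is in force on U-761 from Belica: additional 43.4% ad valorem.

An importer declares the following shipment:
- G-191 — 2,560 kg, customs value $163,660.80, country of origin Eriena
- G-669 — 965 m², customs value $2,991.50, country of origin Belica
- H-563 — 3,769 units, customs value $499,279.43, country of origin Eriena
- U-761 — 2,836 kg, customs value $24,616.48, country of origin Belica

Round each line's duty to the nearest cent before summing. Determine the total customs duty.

Line 1 (G-191, Eriena, 2,560 kg, $163,660.80):
Base rate for G-191 is 18% + $0.67/kg.
Origin Eriena qualifies under the Pelius–Eriena agreement and G-191 is covered: preferential rate Free applies instead.
The additional-duty order on G-191 targets Belica, not Eriena; it does not apply.
Duty = $163,660.80 × 0% = $0.00.
Line 2 (G-669, Belica, 965 m², $2,991.50):
Base rate for G-669 is 20.5%.
Duty = $2,991.50 × 20.5% = $613.26.
Line 3 (H-563, Eriena, 3,769 units, $499,279.43):
Base rate for H-563 is $7.48/unit.
Origin Eriena qualifies under the Pelius–Eriena agreement and H-563 is covered: preferential rate Free applies instead.
Duty = $499,279.43 × 0% = $0.00.
Line 4 (U-761, Belica, 2,836 kg, $24,616.48):
Base rate for U-761 is 6.5%.
Additional duty on U-761 from Belica: +43.4%. Applied ad valorem rate: 6.5% + 43.4% = 49.9%.
Duty = $24,616.48 × 49.9% = $12,283.62.
Total = $0.00 + $613.26 + $0.00 + $12,283.62 = $12,896.88.

$12,896.88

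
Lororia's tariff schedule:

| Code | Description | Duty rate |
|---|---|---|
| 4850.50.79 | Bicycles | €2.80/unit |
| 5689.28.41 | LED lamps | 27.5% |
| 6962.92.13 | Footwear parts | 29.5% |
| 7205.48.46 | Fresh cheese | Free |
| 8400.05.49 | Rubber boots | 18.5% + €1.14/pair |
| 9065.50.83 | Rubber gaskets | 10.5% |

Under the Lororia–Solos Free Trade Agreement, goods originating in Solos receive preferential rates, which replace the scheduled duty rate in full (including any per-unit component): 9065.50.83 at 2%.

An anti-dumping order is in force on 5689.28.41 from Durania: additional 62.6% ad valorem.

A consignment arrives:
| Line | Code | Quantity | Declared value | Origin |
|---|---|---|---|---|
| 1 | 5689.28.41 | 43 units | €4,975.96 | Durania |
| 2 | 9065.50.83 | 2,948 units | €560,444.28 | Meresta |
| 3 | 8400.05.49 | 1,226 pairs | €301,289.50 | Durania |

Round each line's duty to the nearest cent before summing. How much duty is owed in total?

Line 1 (5689.28.41, Durania, 43 units, €4,975.96):
Base rate for 5689.28.41 is 27.5%.
Additional duty on 5689.28.41 from Durania: +62.6%. Applied ad valorem rate: 27.5% + 62.6% = 90.1%.
Duty = €4,975.96 × 90.1% = €4,483.34.
Line 2 (9065.50.83, Meresta, 2,948 units, €560,444.28):
Base rate for 9065.50.83 is 10.5%.
9065.50.83 has an FTA preferential rate, but origin Meresta is not Solos; base rate stands.
Duty = €560,444.28 × 10.5% = €58,846.65.
Line 3 (8400.05.49, Durania, 1,226 pairs, €301,289.50):
Base rate for 8400.05.49 is 18.5% + €1.14/pair.
Duty = €301,289.50 × 18.5% + 1,226 × €1.14 = €57,136.20.
Total = €4,483.34 + €58,846.65 + €57,136.20 = €120,466.19.

€120,466.19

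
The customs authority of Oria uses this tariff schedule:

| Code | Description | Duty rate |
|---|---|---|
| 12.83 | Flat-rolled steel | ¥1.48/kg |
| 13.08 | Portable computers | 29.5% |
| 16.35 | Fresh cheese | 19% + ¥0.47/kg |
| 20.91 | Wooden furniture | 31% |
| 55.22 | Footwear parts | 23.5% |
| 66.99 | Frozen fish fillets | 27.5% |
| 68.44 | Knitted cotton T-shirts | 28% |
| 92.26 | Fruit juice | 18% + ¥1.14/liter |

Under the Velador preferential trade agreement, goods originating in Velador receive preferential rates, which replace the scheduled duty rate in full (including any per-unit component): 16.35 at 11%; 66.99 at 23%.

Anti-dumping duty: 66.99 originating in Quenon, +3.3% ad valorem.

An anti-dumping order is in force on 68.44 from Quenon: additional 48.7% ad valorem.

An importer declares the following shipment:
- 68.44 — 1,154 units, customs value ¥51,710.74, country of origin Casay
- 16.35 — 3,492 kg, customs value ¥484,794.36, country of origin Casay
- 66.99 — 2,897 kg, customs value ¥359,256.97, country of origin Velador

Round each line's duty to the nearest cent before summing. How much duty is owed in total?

Line 1 (68.44, Casay, 1,154 units, ¥51,710.74):
Base rate for 68.44 is 28%.
The additional-duty order on 68.44 targets Quenon, not Casay; it does not apply.
Duty = ¥51,710.74 × 28% = ¥14,479.01.
Line 2 (16.35, Casay, 3,492 kg, ¥484,794.36):
Base rate for 16.35 is 19% + ¥0.47/kg.
16.35 has an FTA preferential rate, but origin Casay is not Velador; base rate stands.
Duty = ¥484,794.36 × 19% + 3,492 × ¥0.47 = ¥93,752.17.
Line 3 (66.99, Velador, 2,897 kg, ¥359,256.97):
Base rate for 66.99 is 27.5%.
Origin Velador qualifies under the Oria–Velador agreement and 66.99 is covered: preferential rate 23% applies instead.
The additional-duty order on 66.99 targets Quenon, not Velador; it does not apply.
Duty = ¥359,256.97 × 23% = ¥82,629.10.
Total = ¥14,479.01 + ¥93,752.17 + ¥82,629.10 = ¥190,860.28.

¥190,860.28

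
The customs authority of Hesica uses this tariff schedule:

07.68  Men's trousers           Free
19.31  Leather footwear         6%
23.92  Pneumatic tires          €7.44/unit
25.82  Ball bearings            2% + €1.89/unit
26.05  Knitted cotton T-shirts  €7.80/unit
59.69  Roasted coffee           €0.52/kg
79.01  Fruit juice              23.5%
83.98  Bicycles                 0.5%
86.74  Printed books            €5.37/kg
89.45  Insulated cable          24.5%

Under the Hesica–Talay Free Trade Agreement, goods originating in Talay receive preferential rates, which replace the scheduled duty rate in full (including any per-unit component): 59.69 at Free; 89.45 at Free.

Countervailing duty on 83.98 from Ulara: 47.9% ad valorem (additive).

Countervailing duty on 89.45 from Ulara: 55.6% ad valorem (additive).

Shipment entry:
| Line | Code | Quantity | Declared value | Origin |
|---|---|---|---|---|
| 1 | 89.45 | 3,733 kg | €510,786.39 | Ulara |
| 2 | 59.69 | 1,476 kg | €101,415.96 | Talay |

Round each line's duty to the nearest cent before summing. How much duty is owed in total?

Line 1 (89.45, Ulara, 3,733 kg, €510,786.39):
Base rate for 89.45 is 24.5%.
89.45 has an FTA preferential rate, but origin Ulara is not Talay; base rate stands.
Additional duty on 89.45 from Ulara: +55.6%. Applied ad valorem rate: 24.5% + 55.6% = 80.1%.
Duty = €510,786.39 × 80.1% = €409,139.90.
Line 2 (59.69, Talay, 1,476 kg, €101,415.96):
Base rate for 59.69 is €0.52/kg.
Origin Talay qualifies under the Hesica–Talay agreement and 59.69 is covered: preferential rate Free applies instead.
Duty = €101,415.96 × 0% = €0.00.
Total = €409,139.90 + €0.00 = €409,139.90.

€409,139.90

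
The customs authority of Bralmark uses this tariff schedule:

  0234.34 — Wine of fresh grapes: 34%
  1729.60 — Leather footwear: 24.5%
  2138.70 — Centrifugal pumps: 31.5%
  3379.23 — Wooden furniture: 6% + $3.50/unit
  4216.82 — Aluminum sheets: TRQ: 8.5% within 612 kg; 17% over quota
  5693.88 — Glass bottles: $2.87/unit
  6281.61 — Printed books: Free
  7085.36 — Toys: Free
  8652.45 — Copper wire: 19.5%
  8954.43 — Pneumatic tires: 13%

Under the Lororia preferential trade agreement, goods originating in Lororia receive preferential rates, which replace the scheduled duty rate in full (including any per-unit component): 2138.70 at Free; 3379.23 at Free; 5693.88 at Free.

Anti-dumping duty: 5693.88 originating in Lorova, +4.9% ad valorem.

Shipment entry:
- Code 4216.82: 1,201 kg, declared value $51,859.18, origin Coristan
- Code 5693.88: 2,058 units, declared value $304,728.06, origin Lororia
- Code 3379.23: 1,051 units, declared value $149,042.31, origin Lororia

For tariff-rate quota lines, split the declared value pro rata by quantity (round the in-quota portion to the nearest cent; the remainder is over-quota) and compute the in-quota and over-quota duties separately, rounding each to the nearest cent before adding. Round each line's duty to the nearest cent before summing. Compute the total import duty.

Line 1 (4216.82, Coristan, 1,201 kg, $51,859.18):
Code 4216.82 is under a tariff-rate quota (threshold 612 kg). In-quota: 612 kg at 8.5%; over-quota: 589 kg at 17%.
Pro-rata value split: in-quota = $51,859.18 × 612/1,201 = $26,426.16; over-quota = $51,859.18 − $26,426.16 = $25,433.02.
In-quota duty = $26,426.16 × 8.5% = $2,246.22. Over-quota duty = $25,433.02 × 17% = $4,323.61.
Line duty = $2,246.22 + $4,323.61 = $6,569.83.
Line 2 (5693.88, Lororia, 2,058 units, $304,728.06):
Base rate for 5693.88 is $2.87/unit.
Origin Lororia qualifies under the Bralmark–Lororia agreement and 5693.88 is covered: preferential rate Free applies instead.
The additional-duty order on 5693.88 targets Lorova, not Lororia; it does not apply.
Duty = $304,728.06 × 0% = $0.00.
Line 3 (3379.23, Lororia, 1,051 units, $149,042.31):
Base rate for 3379.23 is 6% + $3.50/unit.
Origin Lororia qualifies under the Bralmark–Lororia agreement and 3379.23 is covered: preferential rate Free applies instead.
Duty = $149,042.31 × 0% = $0.00.
Total = $6,569.83 + $0.00 + $0.00 = $6,569.83.

$6,569.83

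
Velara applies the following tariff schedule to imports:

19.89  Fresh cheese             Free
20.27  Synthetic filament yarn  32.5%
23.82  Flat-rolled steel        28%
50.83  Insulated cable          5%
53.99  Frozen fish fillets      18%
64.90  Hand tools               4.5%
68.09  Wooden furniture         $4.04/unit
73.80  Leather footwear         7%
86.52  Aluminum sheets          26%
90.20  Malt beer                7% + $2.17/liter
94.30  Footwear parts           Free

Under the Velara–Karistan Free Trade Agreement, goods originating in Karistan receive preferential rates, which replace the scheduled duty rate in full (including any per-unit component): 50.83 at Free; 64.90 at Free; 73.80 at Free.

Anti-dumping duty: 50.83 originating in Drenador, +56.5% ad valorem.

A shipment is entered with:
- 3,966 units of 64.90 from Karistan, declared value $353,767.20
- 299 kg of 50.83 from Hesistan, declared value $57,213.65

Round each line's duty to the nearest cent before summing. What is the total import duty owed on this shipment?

$2,860.68

Line 1 (64.90, Karistan, 3,966 units, $353,767.20):
Base rate for 64.90 is 4.5%.
Origin Karistan qualifies under the Velara–Karistan agreement and 64.90 is covered: preferential rate Free applies instead.
Duty = $353,767.20 × 0% = $0.00.
Line 2 (50.83, Hesistan, 299 kg, $57,213.65):
Base rate for 50.83 is 5%.
50.83 has an FTA preferential rate, but origin Hesistan is not Karistan; base rate stands.
The additional-duty order on 50.83 targets Drenador, not Hesistan; it does not apply.
Duty = $57,213.65 × 5% = $2,860.68.
Total = $0.00 + $2,860.68 = $2,860.68.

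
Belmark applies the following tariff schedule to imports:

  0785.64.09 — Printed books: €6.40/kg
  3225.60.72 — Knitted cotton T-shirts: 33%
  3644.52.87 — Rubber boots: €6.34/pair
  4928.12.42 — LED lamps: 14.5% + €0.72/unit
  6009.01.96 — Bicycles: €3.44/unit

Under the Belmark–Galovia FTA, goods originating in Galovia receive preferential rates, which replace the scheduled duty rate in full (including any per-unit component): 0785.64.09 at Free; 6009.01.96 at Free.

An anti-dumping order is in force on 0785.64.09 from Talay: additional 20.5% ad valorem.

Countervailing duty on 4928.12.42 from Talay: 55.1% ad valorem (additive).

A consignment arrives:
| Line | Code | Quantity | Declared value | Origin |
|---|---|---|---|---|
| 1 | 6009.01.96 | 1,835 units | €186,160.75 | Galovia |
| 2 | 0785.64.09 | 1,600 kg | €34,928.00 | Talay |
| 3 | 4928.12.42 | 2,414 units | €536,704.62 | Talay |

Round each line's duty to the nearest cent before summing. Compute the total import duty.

€392,684.74

Line 1 (6009.01.96, Galovia, 1,835 units, €186,160.75):
Base rate for 6009.01.96 is €3.44/unit.
Origin Galovia qualifies under the Belmark–Galovia agreement and 6009.01.96 is covered: preferential rate Free applies instead.
Duty = €186,160.75 × 0% = €0.00.
Line 2 (0785.64.09, Talay, 1,600 kg, €34,928.00):
Base rate for 0785.64.09 is €6.40/kg.
0785.64.09 has an FTA preferential rate, but origin Talay is not Galovia; base rate stands.
Additional duty on 0785.64.09 from Talay: +20.5% ad valorem. Applied ad valorem rate = 20.5%.
Duty = €34,928.00 × 20.5% + 1,600 × €6.40 = €17,400.24.
Line 3 (4928.12.42, Talay, 2,414 units, €536,704.62):
Base rate for 4928.12.42 is 14.5% + €0.72/unit.
Additional duty on 4928.12.42 from Talay: +55.1%. Applied ad valorem rate: 14.5% + 55.1% = 69.6%.
Duty = €536,704.62 × 69.6% + 2,414 × €0.72 = €375,284.50.
Total = €0.00 + €17,400.24 + €375,284.50 = €392,684.74.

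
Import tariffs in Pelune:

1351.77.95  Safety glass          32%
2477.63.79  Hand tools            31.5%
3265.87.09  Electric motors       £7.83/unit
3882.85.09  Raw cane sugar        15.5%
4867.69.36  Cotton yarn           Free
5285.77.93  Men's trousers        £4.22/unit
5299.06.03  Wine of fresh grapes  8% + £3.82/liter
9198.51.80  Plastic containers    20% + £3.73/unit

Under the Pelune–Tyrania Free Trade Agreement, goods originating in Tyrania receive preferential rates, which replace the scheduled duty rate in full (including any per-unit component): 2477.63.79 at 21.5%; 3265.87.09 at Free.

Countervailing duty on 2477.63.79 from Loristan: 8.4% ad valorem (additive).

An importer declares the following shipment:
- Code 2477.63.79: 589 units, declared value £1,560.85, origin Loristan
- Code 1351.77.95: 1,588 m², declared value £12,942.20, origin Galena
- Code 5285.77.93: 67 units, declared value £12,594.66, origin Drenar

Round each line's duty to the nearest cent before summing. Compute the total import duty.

£5,047.02

Line 1 (2477.63.79, Loristan, 589 units, £1,560.85):
Base rate for 2477.63.79 is 31.5%.
2477.63.79 has an FTA preferential rate, but origin Loristan is not Tyrania; base rate stands.
Additional duty on 2477.63.79 from Loristan: +8.4%. Applied ad valorem rate: 31.5% + 8.4% = 39.9%.
Duty = £1,560.85 × 39.9% = £622.78.
Line 2 (1351.77.95, Galena, 1,588 m², £12,942.20):
Base rate for 1351.77.95 is 32%.
Duty = £12,942.20 × 32% = £4,141.50.
Line 3 (5285.77.93, Drenar, 67 units, £12,594.66):
Base rate for 5285.77.93 is £4.22/unit.
Duty = 67 × £4.22 = £282.74.
Total = £622.78 + £4,141.50 + £282.74 = £5,047.02.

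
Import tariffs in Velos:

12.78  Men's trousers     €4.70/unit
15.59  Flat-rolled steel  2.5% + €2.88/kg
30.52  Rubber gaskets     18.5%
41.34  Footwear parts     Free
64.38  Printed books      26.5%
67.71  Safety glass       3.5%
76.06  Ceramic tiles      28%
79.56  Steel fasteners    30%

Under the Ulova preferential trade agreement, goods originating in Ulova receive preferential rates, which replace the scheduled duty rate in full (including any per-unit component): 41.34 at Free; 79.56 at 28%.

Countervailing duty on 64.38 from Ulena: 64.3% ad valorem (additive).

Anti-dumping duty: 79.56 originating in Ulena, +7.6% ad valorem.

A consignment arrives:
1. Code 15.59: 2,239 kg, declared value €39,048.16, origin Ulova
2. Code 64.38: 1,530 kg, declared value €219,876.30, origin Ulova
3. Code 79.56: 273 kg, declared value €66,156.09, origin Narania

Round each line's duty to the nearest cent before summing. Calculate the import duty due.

€85,538.57

Line 1 (15.59, Ulova, 2,239 kg, €39,048.16):
Base rate for 15.59 is 2.5% + €2.88/kg.
Origin Ulova is the FTA partner but 15.59 is not on the preference list; base rate stands.
Duty = €39,048.16 × 2.5% + 2,239 × €2.88 = €7,424.52.
Line 2 (64.38, Ulova, 1,530 kg, €219,876.30):
Base rate for 64.38 is 26.5%.
Origin Ulova is the FTA partner but 64.38 is not on the preference list; base rate stands.
The additional-duty order on 64.38 targets Ulena, not Ulova; it does not apply.
Duty = €219,876.30 × 26.5% = €58,267.22.
Line 3 (79.56, Narania, 273 kg, €66,156.09):
Base rate for 79.56 is 30%.
79.56 has an FTA preferential rate, but origin Narania is not Ulova; base rate stands.
The additional-duty order on 79.56 targets Ulena, not Narania; it does not apply.
Duty = €66,156.09 × 30% = €19,846.83.
Total = €7,424.52 + €58,267.22 + €19,846.83 = €85,538.57.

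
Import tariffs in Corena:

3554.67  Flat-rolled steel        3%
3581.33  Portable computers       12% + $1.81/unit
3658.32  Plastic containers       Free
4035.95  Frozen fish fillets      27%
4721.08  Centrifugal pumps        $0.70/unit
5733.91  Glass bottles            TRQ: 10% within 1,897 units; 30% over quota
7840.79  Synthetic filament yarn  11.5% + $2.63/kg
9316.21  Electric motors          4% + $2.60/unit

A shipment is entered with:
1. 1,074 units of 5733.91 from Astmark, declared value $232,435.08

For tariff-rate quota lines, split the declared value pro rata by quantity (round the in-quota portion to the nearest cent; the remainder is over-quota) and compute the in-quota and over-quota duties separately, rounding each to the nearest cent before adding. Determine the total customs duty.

$23,243.51

Line 1 (5733.91, Astmark, 1,074 units, $232,435.08):
Code 5733.91 is under a tariff-rate quota (threshold 1,897 units). Quantity 1,074 units is within the quota, so the in-quota rate 10% applies to the full value.
Duty = $232,435.08 × 10% = $23,243.51.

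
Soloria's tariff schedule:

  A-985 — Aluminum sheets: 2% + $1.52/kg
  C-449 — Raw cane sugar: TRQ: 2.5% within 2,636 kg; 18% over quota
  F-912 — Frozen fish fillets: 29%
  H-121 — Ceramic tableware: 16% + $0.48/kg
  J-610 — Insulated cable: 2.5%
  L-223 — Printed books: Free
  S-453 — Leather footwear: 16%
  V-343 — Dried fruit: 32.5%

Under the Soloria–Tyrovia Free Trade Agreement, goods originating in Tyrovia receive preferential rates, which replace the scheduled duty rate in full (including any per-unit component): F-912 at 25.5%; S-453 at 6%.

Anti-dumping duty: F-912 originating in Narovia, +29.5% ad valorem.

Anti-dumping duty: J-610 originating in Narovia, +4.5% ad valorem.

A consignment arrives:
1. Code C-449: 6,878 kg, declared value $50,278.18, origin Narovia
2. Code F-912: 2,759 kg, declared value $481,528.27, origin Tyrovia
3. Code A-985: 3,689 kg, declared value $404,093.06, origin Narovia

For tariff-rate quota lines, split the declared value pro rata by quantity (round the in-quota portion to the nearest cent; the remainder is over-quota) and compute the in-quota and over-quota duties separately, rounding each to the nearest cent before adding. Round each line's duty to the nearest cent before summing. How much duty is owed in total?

Line 1 (C-449, Narovia, 6,878 kg, $50,278.18):
Code C-449 is under a tariff-rate quota (threshold 2,636 kg). In-quota: 2,636 kg at 2.5%; over-quota: 4,242 kg at 18%.
Pro-rata value split: in-quota = $50,278.18 × 2,636/6,878 = $19,269.16; over-quota = $50,278.18 − $19,269.16 = $31,009.02.
In-quota duty = $19,269.16 × 2.5% = $481.73. Over-quota duty = $31,009.02 × 18% = $5,581.62.
Line duty = $481.73 + $5,581.62 = $6,063.35.
Line 2 (F-912, Tyrovia, 2,759 kg, $481,528.27):
Base rate for F-912 is 29%.
Origin Tyrovia qualifies under the Soloria–Tyrovia agreement and F-912 is covered: preferential rate 25.5% applies instead.
The additional-duty order on F-912 targets Narovia, not Tyrovia; it does not apply.
Duty = $481,528.27 × 25.5% = $122,789.71.
Line 3 (A-985, Narovia, 3,689 kg, $404,093.06):
Base rate for A-985 is 2% + $1.52/kg.
Duty = $404,093.06 × 2% + 3,689 × $1.52 = $13,689.14.
Total = $6,063.35 + $122,789.71 + $13,689.14 = $142,542.20.

$142,542.20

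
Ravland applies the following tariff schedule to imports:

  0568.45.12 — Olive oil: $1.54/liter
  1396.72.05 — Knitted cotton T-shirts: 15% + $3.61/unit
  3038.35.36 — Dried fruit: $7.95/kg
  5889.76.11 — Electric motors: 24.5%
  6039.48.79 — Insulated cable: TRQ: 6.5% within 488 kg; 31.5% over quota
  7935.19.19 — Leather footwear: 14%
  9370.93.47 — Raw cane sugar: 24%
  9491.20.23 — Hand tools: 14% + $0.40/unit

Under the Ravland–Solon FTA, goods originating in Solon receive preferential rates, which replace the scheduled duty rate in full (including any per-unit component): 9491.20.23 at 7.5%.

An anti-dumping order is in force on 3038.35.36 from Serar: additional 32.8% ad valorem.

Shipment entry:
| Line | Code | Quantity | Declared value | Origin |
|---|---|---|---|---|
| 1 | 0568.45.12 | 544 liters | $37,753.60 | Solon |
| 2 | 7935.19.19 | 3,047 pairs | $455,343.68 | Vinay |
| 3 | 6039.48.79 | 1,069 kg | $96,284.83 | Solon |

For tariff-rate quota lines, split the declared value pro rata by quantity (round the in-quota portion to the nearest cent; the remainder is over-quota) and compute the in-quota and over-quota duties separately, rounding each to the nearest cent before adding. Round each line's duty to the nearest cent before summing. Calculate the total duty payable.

Line 1 (0568.45.12, Solon, 544 liters, $37,753.60):
Base rate for 0568.45.12 is $1.54/liter.
Origin Solon is the FTA partner but 0568.45.12 is not on the preference list; base rate stands.
Duty = 544 × $1.54 = $837.76.
Line 2 (7935.19.19, Vinay, 3,047 pairs, $455,343.68):
Base rate for 7935.19.19 is 14%.
Duty = $455,343.68 × 14% = $63,748.12.
Line 3 (6039.48.79, Solon, 1,069 kg, $96,284.83):
Code 6039.48.79 is under a tariff-rate quota (threshold 488 kg). In-quota: 488 kg at 6.5%; over-quota: 581 kg at 31.5%.
Pro-rata value split: in-quota = $96,284.83 × 488/1,069 = $43,954.16; over-quota = $96,284.83 − $43,954.16 = $52,330.67.
In-quota duty = $43,954.16 × 6.5% = $2,857.02. Over-quota duty = $52,330.67 × 31.5% = $16,484.16.
Line duty = $2,857.02 + $16,484.16 = $19,341.18.
Total = $837.76 + $63,748.12 + $19,341.18 = $83,927.06.

$83,927.06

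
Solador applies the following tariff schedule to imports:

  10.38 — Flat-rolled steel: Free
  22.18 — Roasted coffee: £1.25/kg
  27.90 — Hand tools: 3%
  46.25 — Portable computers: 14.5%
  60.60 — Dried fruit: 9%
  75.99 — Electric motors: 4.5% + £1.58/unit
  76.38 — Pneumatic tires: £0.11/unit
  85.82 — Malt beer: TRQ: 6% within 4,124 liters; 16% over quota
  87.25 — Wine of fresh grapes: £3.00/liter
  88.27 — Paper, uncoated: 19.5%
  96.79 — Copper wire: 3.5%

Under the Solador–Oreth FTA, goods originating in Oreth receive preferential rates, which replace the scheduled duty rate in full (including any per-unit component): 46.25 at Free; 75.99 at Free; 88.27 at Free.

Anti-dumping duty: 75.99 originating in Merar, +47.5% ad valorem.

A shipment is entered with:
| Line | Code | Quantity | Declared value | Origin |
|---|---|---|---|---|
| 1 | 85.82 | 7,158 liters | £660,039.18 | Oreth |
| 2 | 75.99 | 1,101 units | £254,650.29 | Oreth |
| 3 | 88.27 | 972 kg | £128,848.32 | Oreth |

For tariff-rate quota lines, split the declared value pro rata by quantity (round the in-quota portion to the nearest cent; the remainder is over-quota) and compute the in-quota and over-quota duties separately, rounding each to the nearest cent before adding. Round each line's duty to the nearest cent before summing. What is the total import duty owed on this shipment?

Line 1 (85.82, Oreth, 7,158 liters, £660,039.18):
Code 85.82 is under a tariff-rate quota (threshold 4,124 liters). In-quota: 4,124 liters at 6%; over-quota: 3,034 liters at 16%.
Pro-rata value split: in-quota = £660,039.18 × 4,124/7,158 = £380,274.04; over-quota = £660,039.18 − £380,274.04 = £279,765.14.
In-quota duty = £380,274.04 × 6% = £22,816.44. Over-quota duty = £279,765.14 × 16% = £44,762.42.
Line duty = £22,816.44 + £44,762.42 = £67,578.86.
Line 2 (75.99, Oreth, 1,101 units, £254,650.29):
Base rate for 75.99 is 4.5% + £1.58/unit.
Origin Oreth qualifies under the Solador–Oreth agreement and 75.99 is covered: preferential rate Free applies instead.
The additional-duty order on 75.99 targets Merar, not Oreth; it does not apply.
Duty = £254,650.29 × 0% = £0.00.
Line 3 (88.27, Oreth, 972 kg, £128,848.32):
Base rate for 88.27 is 19.5%.
Origin Oreth qualifies under the Solador–Oreth agreement and 88.27 is covered: preferential rate Free applies instead.
Duty = £128,848.32 × 0% = £0.00.
Total = £67,578.86 + £0.00 + £0.00 = £67,578.86.

£67,578.86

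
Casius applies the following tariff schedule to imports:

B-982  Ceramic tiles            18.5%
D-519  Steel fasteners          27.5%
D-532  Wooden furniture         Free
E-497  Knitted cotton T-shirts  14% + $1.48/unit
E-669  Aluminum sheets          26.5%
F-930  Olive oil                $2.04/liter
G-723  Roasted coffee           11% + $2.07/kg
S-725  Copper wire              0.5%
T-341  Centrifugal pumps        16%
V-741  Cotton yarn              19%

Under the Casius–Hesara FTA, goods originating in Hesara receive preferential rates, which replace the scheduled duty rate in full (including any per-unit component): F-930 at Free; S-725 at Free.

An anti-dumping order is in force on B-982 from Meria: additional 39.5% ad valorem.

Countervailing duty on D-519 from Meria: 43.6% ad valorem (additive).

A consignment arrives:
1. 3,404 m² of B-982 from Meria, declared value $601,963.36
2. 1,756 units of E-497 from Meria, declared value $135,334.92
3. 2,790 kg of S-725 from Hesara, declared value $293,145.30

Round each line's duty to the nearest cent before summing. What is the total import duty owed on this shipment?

$370,684.52

Line 1 (B-982, Meria, 3,404 m², $601,963.36):
Base rate for B-982 is 18.5%.
Additional duty on B-982 from Meria: +39.5%. Applied ad valorem rate: 18.5% + 39.5% = 58%.
Duty = $601,963.36 × 58% = $349,138.75.
Line 2 (E-497, Meria, 1,756 units, $135,334.92):
Base rate for E-497 is 14% + $1.48/unit.
Duty = $135,334.92 × 14% + 1,756 × $1.48 = $21,545.77.
Line 3 (S-725, Hesara, 2,790 kg, $293,145.30):
Base rate for S-725 is 0.5%.
Origin Hesara qualifies under the Casius–Hesara agreement and S-725 is covered: preferential rate Free applies instead.
Duty = $293,145.30 × 0% = $0.00.
Total = $349,138.75 + $21,545.77 + $0.00 = $370,684.52.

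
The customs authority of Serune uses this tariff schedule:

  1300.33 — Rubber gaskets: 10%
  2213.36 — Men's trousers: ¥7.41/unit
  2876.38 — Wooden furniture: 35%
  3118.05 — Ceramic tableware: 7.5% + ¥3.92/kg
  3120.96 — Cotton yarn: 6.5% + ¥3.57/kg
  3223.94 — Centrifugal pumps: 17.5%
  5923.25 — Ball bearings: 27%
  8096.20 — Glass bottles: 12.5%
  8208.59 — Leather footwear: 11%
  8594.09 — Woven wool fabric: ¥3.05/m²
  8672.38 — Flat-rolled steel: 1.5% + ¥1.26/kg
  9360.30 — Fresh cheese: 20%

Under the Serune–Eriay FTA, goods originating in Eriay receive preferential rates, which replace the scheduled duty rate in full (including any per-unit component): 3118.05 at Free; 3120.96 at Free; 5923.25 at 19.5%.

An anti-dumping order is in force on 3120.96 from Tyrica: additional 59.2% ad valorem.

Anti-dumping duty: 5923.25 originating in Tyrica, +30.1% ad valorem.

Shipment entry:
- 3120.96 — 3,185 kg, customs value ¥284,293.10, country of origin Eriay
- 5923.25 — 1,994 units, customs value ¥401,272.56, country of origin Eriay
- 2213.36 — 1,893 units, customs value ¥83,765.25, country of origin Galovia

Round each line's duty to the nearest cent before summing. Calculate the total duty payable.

Line 1 (3120.96, Eriay, 3,185 kg, ¥284,293.10):
Base rate for 3120.96 is 6.5% + ¥3.57/kg.
Origin Eriay qualifies under the Serune–Eriay agreement and 3120.96 is covered: preferential rate Free applies instead.
The additional-duty order on 3120.96 targets Tyrica, not Eriay; it does not apply.
Duty = ¥284,293.10 × 0% = ¥0.00.
Line 2 (5923.25, Eriay, 1,994 units, ¥401,272.56):
Base rate for 5923.25 is 27%.
Origin Eriay qualifies under the Serune–Eriay agreement and 5923.25 is covered: preferential rate 19.5% applies instead.
The additional-duty order on 5923.25 targets Tyrica, not Eriay; it does not apply.
Duty = ¥401,272.56 × 19.5% = ¥78,248.15.
Line 3 (2213.36, Galovia, 1,893 units, ¥83,765.25):
Base rate for 2213.36 is ¥7.41/unit.
Duty = 1,893 × ¥7.41 = ¥14,027.13.
Total = ¥0.00 + ¥78,248.15 + ¥14,027.13 = ¥92,275.28.

¥92,275.28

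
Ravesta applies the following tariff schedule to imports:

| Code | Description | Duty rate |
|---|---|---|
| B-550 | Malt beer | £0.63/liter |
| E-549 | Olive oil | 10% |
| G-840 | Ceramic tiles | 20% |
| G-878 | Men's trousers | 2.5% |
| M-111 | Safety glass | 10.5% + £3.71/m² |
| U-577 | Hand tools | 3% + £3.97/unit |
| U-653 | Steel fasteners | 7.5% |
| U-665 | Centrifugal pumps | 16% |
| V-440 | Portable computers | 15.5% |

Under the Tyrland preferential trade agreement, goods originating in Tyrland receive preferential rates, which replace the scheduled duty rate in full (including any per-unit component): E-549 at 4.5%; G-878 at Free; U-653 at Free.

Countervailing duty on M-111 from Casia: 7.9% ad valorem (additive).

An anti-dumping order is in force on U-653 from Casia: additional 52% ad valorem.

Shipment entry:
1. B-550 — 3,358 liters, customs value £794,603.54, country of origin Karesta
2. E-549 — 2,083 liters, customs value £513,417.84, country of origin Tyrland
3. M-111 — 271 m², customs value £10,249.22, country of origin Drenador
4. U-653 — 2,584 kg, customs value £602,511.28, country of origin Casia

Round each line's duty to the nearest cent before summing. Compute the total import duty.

Line 1 (B-550, Karesta, 3,358 liters, £794,603.54):
Base rate for B-550 is £0.63/liter.
Duty = 3,358 × £0.63 = £2,115.54.
Line 2 (E-549, Tyrland, 2,083 liters, £513,417.84):
Base rate for E-549 is 10%.
Origin Tyrland qualifies under the Ravesta–Tyrland agreement and E-549 is covered: preferential rate 4.5% applies instead.
Duty = £513,417.84 × 4.5% = £23,103.80.
Line 3 (M-111, Drenador, 271 m², £10,249.22):
Base rate for M-111 is 10.5% + £3.71/m².
The additional-duty order on M-111 targets Casia, not Drenador; it does not apply.
Duty = £10,249.22 × 10.5% + 271 × £3.71 = £2,081.58.
Line 4 (U-653, Casia, 2,584 kg, £602,511.28):
Base rate for U-653 is 7.5%.
U-653 has an FTA preferential rate, but origin Casia is not Tyrland; base rate stands.
Additional duty on U-653 from Casia: +52%. Applied ad valorem rate: 7.5% + 52% = 59.5%.
Duty = £602,511.28 × 59.5% = £358,494.21.
Total = £2,115.54 + £23,103.80 + £2,081.58 + £358,494.21 = £385,795.13.

£385,795.13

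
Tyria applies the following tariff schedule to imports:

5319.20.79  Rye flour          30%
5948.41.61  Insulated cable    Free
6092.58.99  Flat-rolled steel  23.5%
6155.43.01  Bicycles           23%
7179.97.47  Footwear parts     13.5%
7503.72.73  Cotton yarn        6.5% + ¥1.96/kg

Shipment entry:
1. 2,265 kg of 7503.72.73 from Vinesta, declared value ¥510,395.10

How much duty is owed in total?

Line 1 (7503.72.73, Vinesta, 2,265 kg, ¥510,395.10):
Base rate for 7503.72.73 is 6.5% + ¥1.96/kg.
Duty = ¥510,395.10 × 6.5% + 2,265 × ¥1.96 = ¥37,615.08.

¥37,615.08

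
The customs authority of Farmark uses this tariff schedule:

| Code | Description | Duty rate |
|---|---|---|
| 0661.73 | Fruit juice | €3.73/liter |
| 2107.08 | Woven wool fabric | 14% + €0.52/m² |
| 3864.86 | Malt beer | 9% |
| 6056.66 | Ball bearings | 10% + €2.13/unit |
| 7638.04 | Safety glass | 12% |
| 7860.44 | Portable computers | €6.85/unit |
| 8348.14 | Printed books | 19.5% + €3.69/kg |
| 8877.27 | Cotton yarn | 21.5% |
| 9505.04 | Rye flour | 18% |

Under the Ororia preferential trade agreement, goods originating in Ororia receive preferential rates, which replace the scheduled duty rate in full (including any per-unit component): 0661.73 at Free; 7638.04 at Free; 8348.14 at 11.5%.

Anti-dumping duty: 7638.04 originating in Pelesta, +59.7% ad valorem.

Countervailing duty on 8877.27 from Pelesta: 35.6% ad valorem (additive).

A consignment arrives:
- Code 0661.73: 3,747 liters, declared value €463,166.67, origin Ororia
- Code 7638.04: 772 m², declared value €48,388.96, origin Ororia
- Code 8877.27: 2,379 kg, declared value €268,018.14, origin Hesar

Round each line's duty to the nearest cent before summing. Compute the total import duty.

€57,623.90

Line 1 (0661.73, Ororia, 3,747 liters, €463,166.67):
Base rate for 0661.73 is €3.73/liter.
Origin Ororia qualifies under the Farmark–Ororia agreement and 0661.73 is covered: preferential rate Free applies instead.
Duty = €463,166.67 × 0% = €0.00.
Line 2 (7638.04, Ororia, 772 m², €48,388.96):
Base rate for 7638.04 is 12%.
Origin Ororia qualifies under the Farmark–Ororia agreement and 7638.04 is covered: preferential rate Free applies instead.
The additional-duty order on 7638.04 targets Pelesta, not Ororia; it does not apply.
Duty = €48,388.96 × 0% = €0.00.
Line 3 (8877.27, Hesar, 2,379 kg, €268,018.14):
Base rate for 8877.27 is 21.5%.
The additional-duty order on 8877.27 targets Pelesta, not Hesar; it does not apply.
Duty = €268,018.14 × 21.5% = €57,623.90.
Total = €0.00 + €0.00 + €57,623.90 = €57,623.90.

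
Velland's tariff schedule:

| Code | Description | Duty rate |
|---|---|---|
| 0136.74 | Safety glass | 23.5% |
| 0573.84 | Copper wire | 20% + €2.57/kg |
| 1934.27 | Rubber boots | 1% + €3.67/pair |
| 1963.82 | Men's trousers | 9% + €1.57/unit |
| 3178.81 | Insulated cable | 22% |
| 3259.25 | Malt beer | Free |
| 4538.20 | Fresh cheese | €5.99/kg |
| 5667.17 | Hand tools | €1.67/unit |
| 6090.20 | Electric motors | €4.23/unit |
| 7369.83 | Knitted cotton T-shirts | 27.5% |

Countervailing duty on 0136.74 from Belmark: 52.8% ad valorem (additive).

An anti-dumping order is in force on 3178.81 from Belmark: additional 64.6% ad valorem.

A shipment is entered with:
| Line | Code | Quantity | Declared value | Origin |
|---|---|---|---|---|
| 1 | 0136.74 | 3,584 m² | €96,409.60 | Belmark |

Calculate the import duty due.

Line 1 (0136.74, Belmark, 3,584 m², €96,409.60):
Base rate for 0136.74 is 23.5%.
Additional duty on 0136.74 from Belmark: +52.8%. Applied ad valorem rate: 23.5% + 52.8% = 76.3%.
Duty = €96,409.60 × 76.3% = €73,560.52.

€73,560.52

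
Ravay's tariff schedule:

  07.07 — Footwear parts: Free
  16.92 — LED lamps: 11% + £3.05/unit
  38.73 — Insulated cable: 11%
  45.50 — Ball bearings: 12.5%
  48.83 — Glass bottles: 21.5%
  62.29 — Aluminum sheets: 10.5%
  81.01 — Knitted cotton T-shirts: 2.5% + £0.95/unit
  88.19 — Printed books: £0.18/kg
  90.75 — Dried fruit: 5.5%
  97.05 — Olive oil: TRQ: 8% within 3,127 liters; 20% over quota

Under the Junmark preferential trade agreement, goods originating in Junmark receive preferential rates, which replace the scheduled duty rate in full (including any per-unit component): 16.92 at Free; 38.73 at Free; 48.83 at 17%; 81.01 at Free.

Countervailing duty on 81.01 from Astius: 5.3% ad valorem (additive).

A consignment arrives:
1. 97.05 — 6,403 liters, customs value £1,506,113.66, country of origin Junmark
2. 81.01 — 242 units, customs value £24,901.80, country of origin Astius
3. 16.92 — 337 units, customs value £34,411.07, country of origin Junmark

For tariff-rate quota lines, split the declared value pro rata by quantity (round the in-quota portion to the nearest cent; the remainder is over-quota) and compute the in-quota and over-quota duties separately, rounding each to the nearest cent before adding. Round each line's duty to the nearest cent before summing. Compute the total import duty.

£215,131.02

Line 1 (97.05, Junmark, 6,403 liters, £1,506,113.66):
Code 97.05 is under a tariff-rate quota (threshold 3,127 liters). In-quota: 3,127 liters at 8%; over-quota: 3,276 liters at 20%.
Pro-rata value split: in-quota = £1,506,113.66 × 3,127/6,403 = £735,532.94; over-quota = £1,506,113.66 − £735,532.94 = £770,580.72.
In-quota duty = £735,532.94 × 8% = £58,842.64. Over-quota duty = £770,580.72 × 20% = £154,116.14.
Line duty = £58,842.64 + £154,116.14 = £212,958.78.
Line 2 (81.01, Astius, 242 units, £24,901.80):
Base rate for 81.01 is 2.5% + £0.95/unit.
81.01 has an FTA preferential rate, but origin Astius is not Junmark; base rate stands.
Additional duty on 81.01 from Astius: +5.3%. Applied ad valorem rate: 2.5% + 5.3% = 7.8%.
Duty = £24,901.80 × 7.8% + 242 × £0.95 = £2,172.24.
Line 3 (16.92, Junmark, 337 units, £34,411.07):
Base rate for 16.92 is 11% + £3.05/unit.
Origin Junmark qualifies under the Ravay–Junmark agreement and 16.92 is covered: preferential rate Free applies instead.
Duty = £34,411.07 × 0% = £0.00.
Total = £212,958.78 + £2,172.24 + £0.00 = £215,131.02.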